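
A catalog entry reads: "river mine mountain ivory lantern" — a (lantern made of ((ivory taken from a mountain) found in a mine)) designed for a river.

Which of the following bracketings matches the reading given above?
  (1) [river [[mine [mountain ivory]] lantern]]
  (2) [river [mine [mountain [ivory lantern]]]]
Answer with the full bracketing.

[river [[mine [mountain ivory]] lantern]]

The paraphrase's head is the "lantern" part ("mine mountain ivory lantern"); its modifier is "river".
That top-level split, carried through the inner groups, gives [river [[mine [mountain ivory]] lantern]].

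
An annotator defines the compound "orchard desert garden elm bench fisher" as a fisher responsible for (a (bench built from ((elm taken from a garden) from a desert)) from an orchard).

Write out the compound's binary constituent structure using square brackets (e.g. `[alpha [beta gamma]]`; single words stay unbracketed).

Whole compound: head "fisher", modifier "orchard desert garden elm bench".
Inside "orchard desert garden elm bench": head "bench" (specifically "desert garden elm bench"), modifier "orchard".
Inside "desert garden elm bench": head "bench", modifier "desert garden elm".
Inside "desert garden elm": head "elm" (specifically "garden elm"), modifier "desert".
Inside "garden elm": head "elm", modifier "garden".
Assembled: [[orchard [[desert [garden elm]] bench]] fisher].

[[orchard [[desert [garden elm]] bench]] fisher]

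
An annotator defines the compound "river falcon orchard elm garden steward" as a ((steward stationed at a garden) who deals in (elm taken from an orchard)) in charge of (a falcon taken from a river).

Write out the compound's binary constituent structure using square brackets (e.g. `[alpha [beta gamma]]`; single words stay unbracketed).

Overall it is a kind of steward (specifically "orchard elm garden steward"); the modifier is "river falcon".
Within "river falcon", the head is "falcon" and the modifier is "river".
Within "orchard elm garden steward", the head is "steward" (specifically "garden steward") and the modifier is "orchard elm".
Within "orchard elm", the head is "elm" and the modifier is "orchard".
Within "garden steward", the head is "steward" and the modifier is "garden".
Putting it together: [[river falcon] [[orchard elm] [garden steward]]].

[[river falcon] [[orchard elm] [garden steward]]]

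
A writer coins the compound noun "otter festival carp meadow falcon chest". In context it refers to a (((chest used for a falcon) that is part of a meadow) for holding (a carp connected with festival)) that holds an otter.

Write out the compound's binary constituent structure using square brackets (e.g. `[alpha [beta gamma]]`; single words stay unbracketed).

At the top level: head "chest" (specifically "festival carp meadow falcon chest"); modifier "otter".
"festival carp meadow falcon chest" → head "chest" (specifically "meadow falcon chest"), modifier "festival carp".
"festival carp" → head "carp", modifier "festival".
"meadow falcon chest" → head "chest" (specifically "falcon chest"), modifier "meadow".
"falcon chest" → head "chest", modifier "falcon".
Assembled: [otter [[festival carp] [meadow [falcon chest]]]].

[otter [[festival carp] [meadow [falcon chest]]]]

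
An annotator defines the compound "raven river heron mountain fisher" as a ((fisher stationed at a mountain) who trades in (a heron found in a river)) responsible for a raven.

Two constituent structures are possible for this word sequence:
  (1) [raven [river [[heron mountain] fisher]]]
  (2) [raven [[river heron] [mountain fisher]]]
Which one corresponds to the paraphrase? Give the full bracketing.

[raven [[river heron] [mountain fisher]]]

The paraphrase's head is the "fisher" part ("river heron mountain fisher"); its modifier is "raven".
That top-level split, carried through the inner groups, gives [raven [[river heron] [mountain fisher]]].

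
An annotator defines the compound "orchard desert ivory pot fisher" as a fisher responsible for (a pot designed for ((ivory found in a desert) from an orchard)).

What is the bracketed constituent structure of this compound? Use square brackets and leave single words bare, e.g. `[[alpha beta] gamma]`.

[[[orchard [desert ivory]] pot] fisher]

At the top level: head "fisher"; modifier "orchard desert ivory pot".
Inside "orchard desert ivory pot": head "pot", modifier "orchard desert ivory".
Inside "orchard desert ivory": head "ivory" (specifically "desert ivory"), modifier "orchard".
Inside "desert ivory": head "ivory", modifier "desert".
So the structure is [[[orchard [desert ivory]] pot] fisher].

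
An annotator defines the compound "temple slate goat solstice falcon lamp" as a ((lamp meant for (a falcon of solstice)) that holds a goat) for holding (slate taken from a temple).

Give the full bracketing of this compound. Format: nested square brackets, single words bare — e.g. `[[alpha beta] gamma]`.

[[temple slate] [goat [[solstice falcon] lamp]]]

Overall it is a kind of lamp (specifically "goat solstice falcon lamp"); the modifier is "temple slate".
"temple slate" → head "slate", modifier "temple".
"goat solstice falcon lamp" → head "lamp" (specifically "solstice falcon lamp"), modifier "goat".
"solstice falcon lamp" → head "lamp", modifier "solstice falcon".
"solstice falcon" → head "falcon", modifier "solstice".
Putting it together: [[temple slate] [goat [[solstice falcon] lamp]]].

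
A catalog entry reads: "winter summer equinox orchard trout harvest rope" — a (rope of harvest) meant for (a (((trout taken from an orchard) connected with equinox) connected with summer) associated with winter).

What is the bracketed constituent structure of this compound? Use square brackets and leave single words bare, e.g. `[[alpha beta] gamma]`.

At the top level: head "rope" (specifically "harvest rope"); modifier "winter summer equinox orchard trout".
Inside "winter summer equinox orchard trout": head "trout" (specifically "summer equinox orchard trout"), modifier "winter".
Inside "summer equinox orchard trout": head "trout" (specifically "equinox orchard trout"), modifier "summer".
Inside "equinox orchard trout": head "trout" (specifically "orchard trout"), modifier "equinox".
Inside "orchard trout": head "trout", modifier "orchard".
Inside "harvest rope": head "rope", modifier "harvest".
So the structure is [[winter [summer [equinox [orchard trout]]]] [harvest rope]].

[[winter [summer [equinox [orchard trout]]]] [harvest rope]]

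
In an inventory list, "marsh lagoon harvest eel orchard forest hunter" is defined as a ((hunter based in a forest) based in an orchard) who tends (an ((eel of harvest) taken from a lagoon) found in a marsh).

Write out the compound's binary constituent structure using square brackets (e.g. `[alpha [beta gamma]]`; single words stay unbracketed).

Whole compound: head "hunter" (specifically "orchard forest hunter"), modifier "marsh lagoon harvest eel".
Within "marsh lagoon harvest eel", the head is "eel" (specifically "lagoon harvest eel") and the modifier is "marsh".
Within "lagoon harvest eel", the head is "eel" (specifically "harvest eel") and the modifier is "lagoon".
Within "harvest eel", the head is "eel" and the modifier is "harvest".
Within "orchard forest hunter", the head is "hunter" (specifically "forest hunter") and the modifier is "orchard".
Within "forest hunter", the head is "hunter" and the modifier is "forest".
Assembled: [[marsh [lagoon [harvest eel]]] [orchard [forest hunter]]].

[[marsh [lagoon [harvest eel]]] [orchard [forest hunter]]]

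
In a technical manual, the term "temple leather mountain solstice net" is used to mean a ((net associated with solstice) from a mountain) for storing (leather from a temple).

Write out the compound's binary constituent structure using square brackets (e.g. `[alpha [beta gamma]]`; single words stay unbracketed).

[[temple leather] [mountain [solstice net]]]

Overall it is a kind of net (specifically "mountain solstice net"); the modifier is "temple leather".
Within "temple leather", the head is "leather" and the modifier is "temple".
Within "mountain solstice net", the head is "net" (specifically "solstice net") and the modifier is "mountain".
Within "solstice net", the head is "net" and the modifier is "solstice".
Putting it together: [[temple leather] [mountain [solstice net]]].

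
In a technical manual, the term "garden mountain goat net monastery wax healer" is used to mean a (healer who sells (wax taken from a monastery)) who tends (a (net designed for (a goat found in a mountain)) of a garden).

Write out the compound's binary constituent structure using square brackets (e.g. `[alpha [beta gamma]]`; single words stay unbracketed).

Whole compound: head "healer" (specifically "monastery wax healer"), modifier "garden mountain goat net".
Inside "garden mountain goat net": head "net" (specifically "mountain goat net"), modifier "garden".
Inside "mountain goat net": head "net", modifier "mountain goat".
Inside "mountain goat": head "goat", modifier "mountain".
Inside "monastery wax healer": head "healer", modifier "monastery wax".
Inside "monastery wax": head "wax", modifier "monastery".
So the structure is [[garden [[mountain goat] net]] [[monastery wax] healer]].

[[garden [[mountain goat] net]] [[monastery wax] healer]]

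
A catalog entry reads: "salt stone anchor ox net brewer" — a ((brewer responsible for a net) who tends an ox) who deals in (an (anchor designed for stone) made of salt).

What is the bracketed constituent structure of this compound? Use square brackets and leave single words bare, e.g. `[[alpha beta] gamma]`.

At the top level: head "brewer" (specifically "ox net brewer"); modifier "salt stone anchor".
Within "salt stone anchor", the head is "anchor" (specifically "stone anchor") and the modifier is "salt".
Within "stone anchor", the head is "anchor" and the modifier is "stone".
Within "ox net brewer", the head is "brewer" (specifically "net brewer") and the modifier is "ox".
Within "net brewer", the head is "brewer" and the modifier is "net".
Putting it together: [[salt [stone anchor]] [ox [net brewer]]].

[[salt [stone anchor]] [ox [net brewer]]]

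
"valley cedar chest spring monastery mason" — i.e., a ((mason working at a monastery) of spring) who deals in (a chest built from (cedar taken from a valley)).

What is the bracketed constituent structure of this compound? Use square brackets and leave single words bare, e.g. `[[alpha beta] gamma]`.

Overall it is a kind of mason (specifically "spring monastery mason"); the modifier is "valley cedar chest".
Inside "valley cedar chest": head "chest", modifier "valley cedar".
Inside "valley cedar": head "cedar", modifier "valley".
Inside "spring monastery mason": head "mason" (specifically "monastery mason"), modifier "spring".
Inside "monastery mason": head "mason", modifier "monastery".
Putting it together: [[[valley cedar] chest] [spring [monastery mason]]].

[[[valley cedar] chest] [spring [monastery mason]]]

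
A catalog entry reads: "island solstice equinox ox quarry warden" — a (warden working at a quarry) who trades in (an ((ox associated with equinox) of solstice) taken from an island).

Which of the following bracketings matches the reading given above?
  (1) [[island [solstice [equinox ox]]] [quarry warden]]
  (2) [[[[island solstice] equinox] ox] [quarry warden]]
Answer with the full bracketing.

The paraphrase's head is the "warden" part ("quarry warden"); its modifier is "island solstice equinox ox".
That top-level split, carried through the inner groups, gives [[island [solstice [equinox ox]]] [quarry warden]].

[[island [solstice [equinox ox]]] [quarry warden]]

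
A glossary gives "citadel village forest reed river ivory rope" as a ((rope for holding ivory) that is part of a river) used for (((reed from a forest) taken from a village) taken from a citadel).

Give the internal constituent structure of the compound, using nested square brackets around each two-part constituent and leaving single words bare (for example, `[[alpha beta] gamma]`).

Overall it is a kind of rope (specifically "river ivory rope"); the modifier is "citadel village forest reed".
Within "citadel village forest reed", the head is "reed" (specifically "village forest reed") and the modifier is "citadel".
Within "village forest reed", the head is "reed" (specifically "forest reed") and the modifier is "village".
Within "forest reed", the head is "reed" and the modifier is "forest".
Within "river ivory rope", the head is "rope" (specifically "ivory rope") and the modifier is "river".
Within "ivory rope", the head is "rope" and the modifier is "ivory".
So the structure is [[citadel [village [forest reed]]] [river [ivory rope]]].

[[citadel [village [forest reed]]] [river [ivory rope]]]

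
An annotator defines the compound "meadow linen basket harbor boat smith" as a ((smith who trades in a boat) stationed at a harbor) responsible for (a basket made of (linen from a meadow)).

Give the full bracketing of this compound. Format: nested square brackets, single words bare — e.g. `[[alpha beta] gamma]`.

Whole compound: head "smith" (specifically "harbor boat smith"), modifier "meadow linen basket".
"meadow linen basket" → head "basket", modifier "meadow linen".
"meadow linen" → head "linen", modifier "meadow".
"harbor boat smith" → head "smith" (specifically "boat smith"), modifier "harbor".
"boat smith" → head "smith", modifier "boat".
Putting it together: [[[meadow linen] basket] [harbor [boat smith]]].

[[[meadow linen] basket] [harbor [boat smith]]]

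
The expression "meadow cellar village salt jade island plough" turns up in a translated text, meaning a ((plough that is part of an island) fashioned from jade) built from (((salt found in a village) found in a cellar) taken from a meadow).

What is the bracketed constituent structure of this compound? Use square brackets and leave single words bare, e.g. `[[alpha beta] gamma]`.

[[meadow [cellar [village salt]]] [jade [island plough]]]

The outermost head in the paraphrase is "plough" (specifically "jade island plough"), modified by "meadow cellar village salt".
Inside "meadow cellar village salt": head "salt" (specifically "cellar village salt"), modifier "meadow".
Inside "cellar village salt": head "salt" (specifically "village salt"), modifier "cellar".
Inside "village salt": head "salt", modifier "village".
Inside "jade island plough": head "plough" (specifically "island plough"), modifier "jade".
Inside "island plough": head "plough", modifier "island".
So the structure is [[meadow [cellar [village salt]]] [jade [island plough]]].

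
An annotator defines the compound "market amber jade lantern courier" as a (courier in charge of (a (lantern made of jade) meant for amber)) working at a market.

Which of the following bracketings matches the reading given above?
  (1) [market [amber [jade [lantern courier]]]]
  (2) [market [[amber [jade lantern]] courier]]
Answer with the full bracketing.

[market [[amber [jade lantern]] courier]]

The paraphrase's head is the "courier" part ("amber jade lantern courier"); its modifier is "market".
That top-level split, carried through the inner groups, gives [market [[amber [jade lantern]] courier]].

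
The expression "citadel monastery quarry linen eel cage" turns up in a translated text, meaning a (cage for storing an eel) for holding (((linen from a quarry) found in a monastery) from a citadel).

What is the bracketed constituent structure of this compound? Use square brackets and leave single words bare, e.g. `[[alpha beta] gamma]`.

At the top level: head "cage" (specifically "eel cage"); modifier "citadel monastery quarry linen".
"citadel monastery quarry linen" → head "linen" (specifically "monastery quarry linen"), modifier "citadel".
"monastery quarry linen" → head "linen" (specifically "quarry linen"), modifier "monastery".
"quarry linen" → head "linen", modifier "quarry".
"eel cage" → head "cage", modifier "eel".
Assembled: [[citadel [monastery [quarry linen]]] [eel cage]].

[[citadel [monastery [quarry linen]]] [eel cage]]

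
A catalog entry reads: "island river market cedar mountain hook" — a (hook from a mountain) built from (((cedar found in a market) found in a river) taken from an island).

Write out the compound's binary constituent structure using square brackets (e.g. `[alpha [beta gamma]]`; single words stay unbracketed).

[[island [river [market cedar]]] [mountain hook]]

At the top level: head "hook" (specifically "mountain hook"); modifier "island river market cedar".
"island river market cedar" → head "cedar" (specifically "river market cedar"), modifier "island".
"river market cedar" → head "cedar" (specifically "market cedar"), modifier "river".
"market cedar" → head "cedar", modifier "market".
"mountain hook" → head "hook", modifier "mountain".
So the structure is [[island [river [market cedar]]] [mountain hook]].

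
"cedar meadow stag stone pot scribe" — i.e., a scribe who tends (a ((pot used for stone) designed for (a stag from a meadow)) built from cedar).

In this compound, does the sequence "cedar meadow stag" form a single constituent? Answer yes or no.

no

The top-level split is [cedar meadow stag stone pot] [scribe]; the full structure is [[cedar [[meadow stag] [stone pot]]] scribe].
"cedar meadow stag" straddles a constituent boundary, so it is not a single unit.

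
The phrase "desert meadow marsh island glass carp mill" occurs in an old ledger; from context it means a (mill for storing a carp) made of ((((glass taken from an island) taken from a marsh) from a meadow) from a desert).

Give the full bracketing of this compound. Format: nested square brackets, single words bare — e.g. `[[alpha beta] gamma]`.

Whole compound: head "mill" (specifically "carp mill"), modifier "desert meadow marsh island glass".
Within "desert meadow marsh island glass", the head is "glass" (specifically "meadow marsh island glass") and the modifier is "desert".
Within "meadow marsh island glass", the head is "glass" (specifically "marsh island glass") and the modifier is "meadow".
Within "marsh island glass", the head is "glass" (specifically "island glass") and the modifier is "marsh".
Within "island glass", the head is "glass" and the modifier is "island".
Within "carp mill", the head is "mill" and the modifier is "carp".
So the structure is [[desert [meadow [marsh [island glass]]]] [carp mill]].

[[desert [meadow [marsh [island glass]]]] [carp mill]]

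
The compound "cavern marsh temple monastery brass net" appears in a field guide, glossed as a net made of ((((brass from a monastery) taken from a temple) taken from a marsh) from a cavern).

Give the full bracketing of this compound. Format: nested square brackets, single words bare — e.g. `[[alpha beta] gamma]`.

[[cavern [marsh [temple [monastery brass]]]] net]

Whole compound: head "net", modifier "cavern marsh temple monastery brass".
Within "cavern marsh temple monastery brass", the head is "brass" (specifically "marsh temple monastery brass") and the modifier is "cavern".
Within "marsh temple monastery brass", the head is "brass" (specifically "temple monastery brass") and the modifier is "marsh".
Within "temple monastery brass", the head is "brass" (specifically "monastery brass") and the modifier is "temple".
Within "monastery brass", the head is "brass" and the modifier is "monastery".
Putting it together: [[cavern [marsh [temple [monastery brass]]]] net].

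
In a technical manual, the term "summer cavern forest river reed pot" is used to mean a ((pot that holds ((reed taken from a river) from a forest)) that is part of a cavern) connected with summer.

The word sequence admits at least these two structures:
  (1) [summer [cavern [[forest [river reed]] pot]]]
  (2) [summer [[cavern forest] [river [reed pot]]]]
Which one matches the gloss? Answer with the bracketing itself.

The paraphrase's head is the "pot" part ("cavern forest river reed pot"); its modifier is "summer".
That top-level split, carried through the inner groups, gives [summer [cavern [[forest [river reed]] pot]]].

[summer [cavern [[forest [river reed]] pot]]]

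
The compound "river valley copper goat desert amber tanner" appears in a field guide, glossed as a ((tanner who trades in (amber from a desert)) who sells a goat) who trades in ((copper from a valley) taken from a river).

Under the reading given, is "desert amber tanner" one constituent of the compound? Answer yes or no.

The paraphrase groups the words so that "desert amber tanner" is one unit: it corresponds to a single parenthesized sub-phrase.
The full structure is [[river [valley copper]] [goat [[desert amber] tanner]]], in which [desert amber tanner] is a constituent.

yes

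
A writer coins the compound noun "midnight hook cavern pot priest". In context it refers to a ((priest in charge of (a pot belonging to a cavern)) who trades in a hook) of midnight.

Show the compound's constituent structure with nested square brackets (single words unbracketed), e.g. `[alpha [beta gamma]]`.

[midnight [hook [[cavern pot] priest]]]

At the top level: head "priest" (specifically "hook cavern pot priest"); modifier "midnight".
Within "hook cavern pot priest", the head is "priest" (specifically "cavern pot priest") and the modifier is "hook".
Within "cavern pot priest", the head is "priest" and the modifier is "cavern pot".
Within "cavern pot", the head is "pot" and the modifier is "cavern".
So the structure is [midnight [hook [[cavern pot] priest]]].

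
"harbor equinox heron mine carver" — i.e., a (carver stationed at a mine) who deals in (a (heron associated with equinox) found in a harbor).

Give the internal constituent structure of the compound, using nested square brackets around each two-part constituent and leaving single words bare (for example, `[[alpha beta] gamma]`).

[[harbor [equinox heron]] [mine carver]]

Overall it is a kind of carver (specifically "mine carver"); the modifier is "harbor equinox heron".
Within "harbor equinox heron", the head is "heron" (specifically "equinox heron") and the modifier is "harbor".
Within "equinox heron", the head is "heron" and the modifier is "equinox".
Within "mine carver", the head is "carver" and the modifier is "mine".
Putting it together: [[harbor [equinox heron]] [mine carver]].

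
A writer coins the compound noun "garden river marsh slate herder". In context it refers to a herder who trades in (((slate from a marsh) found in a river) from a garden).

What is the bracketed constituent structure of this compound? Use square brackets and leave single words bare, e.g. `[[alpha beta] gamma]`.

[[garden [river [marsh slate]]] herder]

Whole compound: head "herder", modifier "garden river marsh slate".
Inside "garden river marsh slate": head "slate" (specifically "river marsh slate"), modifier "garden".
Inside "river marsh slate": head "slate" (specifically "marsh slate"), modifier "river".
Inside "marsh slate": head "slate", modifier "marsh".
Assembled: [[garden [river [marsh slate]]] herder].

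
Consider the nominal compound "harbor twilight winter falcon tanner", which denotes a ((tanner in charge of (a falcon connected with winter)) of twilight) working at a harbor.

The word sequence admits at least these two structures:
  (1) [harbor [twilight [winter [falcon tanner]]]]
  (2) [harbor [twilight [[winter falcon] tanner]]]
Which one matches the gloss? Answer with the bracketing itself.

[harbor [twilight [[winter falcon] tanner]]]

The paraphrase's head is the "tanner" part ("twilight winter falcon tanner"); its modifier is "harbor".
That top-level split, carried through the inner groups, gives [harbor [twilight [[winter falcon] tanner]]].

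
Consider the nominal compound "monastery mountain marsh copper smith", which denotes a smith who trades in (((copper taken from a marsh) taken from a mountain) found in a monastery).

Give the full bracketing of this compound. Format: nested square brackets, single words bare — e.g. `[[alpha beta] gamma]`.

The outermost head in the paraphrase is "smith", modified by "monastery mountain marsh copper".
Within "monastery mountain marsh copper", the head is "copper" (specifically "mountain marsh copper") and the modifier is "monastery".
Within "mountain marsh copper", the head is "copper" (specifically "marsh copper") and the modifier is "mountain".
Within "marsh copper", the head is "copper" and the modifier is "marsh".
Assembled: [[monastery [mountain [marsh copper]]] smith].

[[monastery [mountain [marsh copper]]] smith]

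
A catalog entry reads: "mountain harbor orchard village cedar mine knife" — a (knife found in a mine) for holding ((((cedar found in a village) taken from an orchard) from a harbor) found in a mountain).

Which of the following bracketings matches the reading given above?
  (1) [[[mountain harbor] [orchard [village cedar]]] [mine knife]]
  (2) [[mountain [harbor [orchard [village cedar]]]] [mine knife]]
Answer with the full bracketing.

The paraphrase's head is the "knife" part ("mine knife"); its modifier is "mountain harbor orchard village cedar".
That top-level split, carried through the inner groups, gives [[mountain [harbor [orchard [village cedar]]]] [mine knife]].

[[mountain [harbor [orchard [village cedar]]]] [mine knife]]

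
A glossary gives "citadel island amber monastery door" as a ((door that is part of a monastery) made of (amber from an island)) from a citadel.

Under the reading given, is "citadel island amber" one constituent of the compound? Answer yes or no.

The top-level split is [citadel] [island amber monastery door]; the full structure is [citadel [[island amber] [monastery door]]].
"citadel island amber" straddles a constituent boundary, so it is not a single unit.

no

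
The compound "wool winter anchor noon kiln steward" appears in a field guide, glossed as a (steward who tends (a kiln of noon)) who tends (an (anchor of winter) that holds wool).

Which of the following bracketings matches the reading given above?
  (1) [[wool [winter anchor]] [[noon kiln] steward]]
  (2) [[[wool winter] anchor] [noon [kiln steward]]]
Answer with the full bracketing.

The paraphrase's head is the "steward" part ("noon kiln steward"); its modifier is "wool winter anchor".
That top-level split, carried through the inner groups, gives [[wool [winter anchor]] [[noon kiln] steward]].

[[wool [winter anchor]] [[noon kiln] steward]]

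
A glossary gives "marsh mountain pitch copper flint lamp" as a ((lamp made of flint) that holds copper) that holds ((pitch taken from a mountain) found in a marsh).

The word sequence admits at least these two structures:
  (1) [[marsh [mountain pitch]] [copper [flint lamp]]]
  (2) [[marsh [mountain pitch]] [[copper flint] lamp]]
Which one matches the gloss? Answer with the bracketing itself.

[[marsh [mountain pitch]] [copper [flint lamp]]]

The paraphrase's head is the "lamp" part ("copper flint lamp"); its modifier is "marsh mountain pitch".
That top-level split, carried through the inner groups, gives [[marsh [mountain pitch]] [copper [flint lamp]]].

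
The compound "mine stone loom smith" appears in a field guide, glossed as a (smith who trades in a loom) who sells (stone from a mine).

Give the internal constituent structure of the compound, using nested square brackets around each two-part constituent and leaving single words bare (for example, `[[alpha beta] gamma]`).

Overall it is a kind of smith (specifically "loom smith"); the modifier is "mine stone".
Within "mine stone", the head is "stone" and the modifier is "mine".
Within "loom smith", the head is "smith" and the modifier is "loom".
Putting it together: [[mine stone] [loom smith]].

[[mine stone] [loom smith]]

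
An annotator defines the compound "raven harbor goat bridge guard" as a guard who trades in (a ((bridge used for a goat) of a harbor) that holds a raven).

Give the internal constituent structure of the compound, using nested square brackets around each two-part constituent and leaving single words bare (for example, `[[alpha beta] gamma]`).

[[raven [harbor [goat bridge]]] guard]

The outermost head in the paraphrase is "guard", modified by "raven harbor goat bridge".
Within "raven harbor goat bridge", the head is "bridge" (specifically "harbor goat bridge") and the modifier is "raven".
Within "harbor goat bridge", the head is "bridge" (specifically "goat bridge") and the modifier is "harbor".
Within "goat bridge", the head is "bridge" and the modifier is "goat".
Assembled: [[raven [harbor [goat bridge]]] guard].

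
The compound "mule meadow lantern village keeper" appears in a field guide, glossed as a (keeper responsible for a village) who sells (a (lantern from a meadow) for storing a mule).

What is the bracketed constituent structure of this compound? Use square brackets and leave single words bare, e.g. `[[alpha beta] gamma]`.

At the top level: head "keeper" (specifically "village keeper"); modifier "mule meadow lantern".
Inside "mule meadow lantern": head "lantern" (specifically "meadow lantern"), modifier "mule".
Inside "meadow lantern": head "lantern", modifier "meadow".
Inside "village keeper": head "keeper", modifier "village".
So the structure is [[mule [meadow lantern]] [village keeper]].

[[mule [meadow lantern]] [village keeper]]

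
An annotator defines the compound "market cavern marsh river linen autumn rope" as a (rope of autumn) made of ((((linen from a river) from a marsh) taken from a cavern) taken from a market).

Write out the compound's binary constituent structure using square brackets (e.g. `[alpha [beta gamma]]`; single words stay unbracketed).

[[market [cavern [marsh [river linen]]]] [autumn rope]]

Whole compound: head "rope" (specifically "autumn rope"), modifier "market cavern marsh river linen".
Inside "market cavern marsh river linen": head "linen" (specifically "cavern marsh river linen"), modifier "market".
Inside "cavern marsh river linen": head "linen" (specifically "marsh river linen"), modifier "cavern".
Inside "marsh river linen": head "linen" (specifically "river linen"), modifier "marsh".
Inside "river linen": head "linen", modifier "river".
Inside "autumn rope": head "rope", modifier "autumn".
Putting it together: [[market [cavern [marsh [river linen]]]] [autumn rope]].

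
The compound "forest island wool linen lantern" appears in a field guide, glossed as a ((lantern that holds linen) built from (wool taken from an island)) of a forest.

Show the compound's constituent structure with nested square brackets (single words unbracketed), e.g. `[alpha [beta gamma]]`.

[forest [[island wool] [linen lantern]]]

At the top level: head "lantern" (specifically "island wool linen lantern"); modifier "forest".
Within "island wool linen lantern", the head is "lantern" (specifically "linen lantern") and the modifier is "island wool".
Within "island wool", the head is "wool" and the modifier is "island".
Within "linen lantern", the head is "lantern" and the modifier is "linen".
So the structure is [forest [[island wool] [linen lantern]]].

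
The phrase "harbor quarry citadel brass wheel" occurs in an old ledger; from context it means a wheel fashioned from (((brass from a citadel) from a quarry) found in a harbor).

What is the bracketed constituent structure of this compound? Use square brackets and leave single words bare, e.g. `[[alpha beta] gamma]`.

[[harbor [quarry [citadel brass]]] wheel]

Overall it is a kind of wheel; the modifier is "harbor quarry citadel brass".
"harbor quarry citadel brass" → head "brass" (specifically "quarry citadel brass"), modifier "harbor".
"quarry citadel brass" → head "brass" (specifically "citadel brass"), modifier "quarry".
"citadel brass" → head "brass", modifier "citadel".
Assembled: [[harbor [quarry [citadel brass]]] wheel].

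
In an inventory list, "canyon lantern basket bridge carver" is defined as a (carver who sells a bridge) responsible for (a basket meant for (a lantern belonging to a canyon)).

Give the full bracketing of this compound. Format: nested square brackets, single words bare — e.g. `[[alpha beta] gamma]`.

[[[canyon lantern] basket] [bridge carver]]

Whole compound: head "carver" (specifically "bridge carver"), modifier "canyon lantern basket".
Inside "canyon lantern basket": head "basket", modifier "canyon lantern".
Inside "canyon lantern": head "lantern", modifier "canyon".
Inside "bridge carver": head "carver", modifier "bridge".
So the structure is [[[canyon lantern] basket] [bridge carver]].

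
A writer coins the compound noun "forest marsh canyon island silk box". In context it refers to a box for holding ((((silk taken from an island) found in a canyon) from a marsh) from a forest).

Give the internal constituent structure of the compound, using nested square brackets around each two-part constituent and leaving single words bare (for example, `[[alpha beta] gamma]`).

[[forest [marsh [canyon [island silk]]]] box]

The outermost head in the paraphrase is "box", modified by "forest marsh canyon island silk".
Inside "forest marsh canyon island silk": head "silk" (specifically "marsh canyon island silk"), modifier "forest".
Inside "marsh canyon island silk": head "silk" (specifically "canyon island silk"), modifier "marsh".
Inside "canyon island silk": head "silk" (specifically "island silk"), modifier "canyon".
Inside "island silk": head "silk", modifier "island".
Putting it together: [[forest [marsh [canyon [island silk]]]] box].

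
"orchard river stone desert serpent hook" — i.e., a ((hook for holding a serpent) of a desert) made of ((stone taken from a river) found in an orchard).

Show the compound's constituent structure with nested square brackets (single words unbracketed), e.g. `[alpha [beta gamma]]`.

The outermost head in the paraphrase is "hook" (specifically "desert serpent hook"), modified by "orchard river stone".
Inside "orchard river stone": head "stone" (specifically "river stone"), modifier "orchard".
Inside "river stone": head "stone", modifier "river".
Inside "desert serpent hook": head "hook" (specifically "serpent hook"), modifier "desert".
Inside "serpent hook": head "hook", modifier "serpent".
Assembled: [[orchard [river stone]] [desert [serpent hook]]].

[[orchard [river stone]] [desert [serpent hook]]]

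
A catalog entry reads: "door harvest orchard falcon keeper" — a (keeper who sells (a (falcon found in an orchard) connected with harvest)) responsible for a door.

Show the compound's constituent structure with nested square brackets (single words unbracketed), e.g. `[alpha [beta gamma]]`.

[door [[harvest [orchard falcon]] keeper]]

At the top level: head "keeper" (specifically "harvest orchard falcon keeper"); modifier "door".
"harvest orchard falcon keeper" → head "keeper", modifier "harvest orchard falcon".
"harvest orchard falcon" → head "falcon" (specifically "orchard falcon"), modifier "harvest".
"orchard falcon" → head "falcon", modifier "orchard".
So the structure is [door [[harvest [orchard falcon]] keeper]].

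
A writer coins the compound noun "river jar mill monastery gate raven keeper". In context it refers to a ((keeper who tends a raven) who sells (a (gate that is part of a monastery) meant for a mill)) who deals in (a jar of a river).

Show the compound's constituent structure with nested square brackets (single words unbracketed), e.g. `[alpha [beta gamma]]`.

Overall it is a kind of keeper (specifically "mill monastery gate raven keeper"); the modifier is "river jar".
Within "river jar", the head is "jar" and the modifier is "river".
Within "mill monastery gate raven keeper", the head is "keeper" (specifically "raven keeper") and the modifier is "mill monastery gate".
Within "mill monastery gate", the head is "gate" (specifically "monastery gate") and the modifier is "mill".
Within "monastery gate", the head is "gate" and the modifier is "monastery".
Within "raven keeper", the head is "keeper" and the modifier is "raven".
So the structure is [[river jar] [[mill [monastery gate]] [raven keeper]]].

[[river jar] [[mill [monastery gate]] [raven keeper]]]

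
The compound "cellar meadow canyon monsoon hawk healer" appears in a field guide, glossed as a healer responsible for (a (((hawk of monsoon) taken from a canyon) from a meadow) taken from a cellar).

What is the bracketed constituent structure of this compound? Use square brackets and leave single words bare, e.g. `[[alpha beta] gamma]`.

Whole compound: head "healer", modifier "cellar meadow canyon monsoon hawk".
Within "cellar meadow canyon monsoon hawk", the head is "hawk" (specifically "meadow canyon monsoon hawk") and the modifier is "cellar".
Within "meadow canyon monsoon hawk", the head is "hawk" (specifically "canyon monsoon hawk") and the modifier is "meadow".
Within "canyon monsoon hawk", the head is "hawk" (specifically "monsoon hawk") and the modifier is "canyon".
Within "monsoon hawk", the head is "hawk" and the modifier is "monsoon".
So the structure is [[cellar [meadow [canyon [monsoon hawk]]]] healer].

[[cellar [meadow [canyon [monsoon hawk]]]] healer]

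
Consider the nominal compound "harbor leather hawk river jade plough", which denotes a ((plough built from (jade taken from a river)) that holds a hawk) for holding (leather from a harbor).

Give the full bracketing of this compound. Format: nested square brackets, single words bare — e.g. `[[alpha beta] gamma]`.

[[harbor leather] [hawk [[river jade] plough]]]

At the top level: head "plough" (specifically "hawk river jade plough"); modifier "harbor leather".
"harbor leather" → head "leather", modifier "harbor".
"hawk river jade plough" → head "plough" (specifically "river jade plough"), modifier "hawk".
"river jade plough" → head "plough", modifier "river jade".
"river jade" → head "jade", modifier "river".
Putting it together: [[harbor leather] [hawk [[river jade] plough]]].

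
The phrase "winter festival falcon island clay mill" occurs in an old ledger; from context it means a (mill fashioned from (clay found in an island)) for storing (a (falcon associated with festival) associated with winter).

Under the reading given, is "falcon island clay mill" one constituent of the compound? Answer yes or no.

The top-level split is [winter festival falcon] [island clay mill]; the full structure is [[winter [festival falcon]] [[island clay] mill]].
"falcon island clay mill" straddles a constituent boundary, so it is not a single unit.

no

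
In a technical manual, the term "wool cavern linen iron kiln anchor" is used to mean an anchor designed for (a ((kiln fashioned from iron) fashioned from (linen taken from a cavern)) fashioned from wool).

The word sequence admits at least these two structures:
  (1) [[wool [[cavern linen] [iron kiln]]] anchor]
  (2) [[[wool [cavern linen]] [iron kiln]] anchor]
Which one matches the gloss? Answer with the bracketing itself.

[[wool [[cavern linen] [iron kiln]]] anchor]

The paraphrase's head is the "anchor" part ("anchor"); its modifier is "wool cavern linen iron kiln".
That top-level split, carried through the inner groups, gives [[wool [[cavern linen] [iron kiln]]] anchor].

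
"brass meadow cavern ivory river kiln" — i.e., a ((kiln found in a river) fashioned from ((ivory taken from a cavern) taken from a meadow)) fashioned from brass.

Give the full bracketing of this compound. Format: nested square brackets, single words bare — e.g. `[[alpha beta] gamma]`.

[brass [[meadow [cavern ivory]] [river kiln]]]

At the top level: head "kiln" (specifically "meadow cavern ivory river kiln"); modifier "brass".
"meadow cavern ivory river kiln" → head "kiln" (specifically "river kiln"), modifier "meadow cavern ivory".
"meadow cavern ivory" → head "ivory" (specifically "cavern ivory"), modifier "meadow".
"cavern ivory" → head "ivory", modifier "cavern".
"river kiln" → head "kiln", modifier "river".
Assembled: [brass [[meadow [cavern ivory]] [river kiln]]].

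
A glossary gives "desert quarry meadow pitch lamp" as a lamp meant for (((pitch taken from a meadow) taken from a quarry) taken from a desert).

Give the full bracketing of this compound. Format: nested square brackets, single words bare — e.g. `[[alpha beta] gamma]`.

[[desert [quarry [meadow pitch]]] lamp]

The outermost head in the paraphrase is "lamp", modified by "desert quarry meadow pitch".
"desert quarry meadow pitch" → head "pitch" (specifically "quarry meadow pitch"), modifier "desert".
"quarry meadow pitch" → head "pitch" (specifically "meadow pitch"), modifier "quarry".
"meadow pitch" → head "pitch", modifier "meadow".
So the structure is [[desert [quarry [meadow pitch]]] lamp].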